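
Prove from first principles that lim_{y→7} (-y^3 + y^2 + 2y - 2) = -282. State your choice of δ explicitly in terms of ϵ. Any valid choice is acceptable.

Suppose ϵ > 0. We want δ > 0 such that 0 < |y − 7| < δ implies |(-y^3 + y^2 + 2y - 2) + 282| < ϵ.
(-y^3 + y^2 + 2y - 2) + 282 = -y^3 + y^2 + 2y + 280 = (y − 7)(-y^2 - 6y - 40).
So |(-y^3 + y^2 + 2y - 2) + 282| = |y − 7|·|-y^2 - 6y - 40|.
Assume first that |y − 7| < 1, so |y| < 8. Then |-y^2 - 6y - 40| ≤ 8^2 + 6·8 + 40 = 152.
Hence |(-y^3 + y^2 + 2y - 2) + 282| ≤ 152|y − 7| < ϵ provided |y − 7| < ϵ/152.
Take δ = min(1, ϵ/152). Then 0 < |y − 7| < δ gives both |y − 7| < 1 and |y − 7| < ϵ/152, so |(-y^3 + y^2 + 2y - 2) + 282| < ϵ.

δ = min(1, ϵ/152)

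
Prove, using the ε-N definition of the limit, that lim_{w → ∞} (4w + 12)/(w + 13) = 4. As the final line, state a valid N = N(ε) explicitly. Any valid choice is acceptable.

N = 40/ε

Let ε > 0. We seek N > 0 such that w > N implies |(4w + 12)/(w + 13) − 4| < ε.
(4w + 12)/(w + 13) − 4 = ((4w + 12) − 4(w + 13)) / ((w + 13)) = -40/((w + 13)).
For w > 0 we have w + 13 > w, so |(4w + 12)/(w + 13) − 4| = 40/((w + 13)) < 40/(w) = 40/w.
Thus |(4w + 12)/(w + 13) − 4| < ε whenever w > 40/ε.
Take N = 40/ε. If w > N then |(4w + 12)/(w + 13) − 4| < 40/w < ε.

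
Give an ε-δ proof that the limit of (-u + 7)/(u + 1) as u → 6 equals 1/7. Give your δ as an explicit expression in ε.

δ = min(7/2, (49/16)ε)

Fix ε > 0. We want δ > 0 with 0 < |u − 6| < δ ⇒ |(-u + 7)/(u + 1) − (1/7)| < ε.
Combining over a common denominator, (-u + 7)/(u + 1) − (1/7) = [(-u + 7)·7 − 1·(u + 1)] / [7·(u + 1)] = -8(u − 6) / (7(u + 1)).
So |(-u + 7)/(u + 1) − (1/7)| = 8|u − 6| / (7·|u + 1|).
Restrict δ ≤ 7/2. Then |u − 6| < 7/2 gives |u + 1| = |(u − 6) + 7| ≥ 7 − 7/2 = 7/2.
Hence |(-u + 7)/(u + 1) − (1/7)| < 8|u − 6|/(7·(7/2)) = (16/49)|u − 6|, which is < ε once |u − 6| < (49/16)ε.
Take δ = min(7/2, (49/16)ε). Then 0 < |u − 6| < δ forces both bounds, so |(-u + 7)/(u + 1) − (1/7)| < ε.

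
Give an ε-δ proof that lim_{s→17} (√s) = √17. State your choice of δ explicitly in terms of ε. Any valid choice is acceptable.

δ = min(17, √17·ε)

Suppose ε > 0. We want δ > 0 such that 0 < |s − 17| < δ implies |√s − √17| < ε.
Rationalise: √s − √17 = (s − 17)/(√s + √17), so |√s − √17| = |s − 17|/(√s + √17).
Restrict δ ≤ 17 so that |s − 17| < 17 forces s > 0, and then √s + √17 > √17.
Hence |√s − √17| < |s − 17|/√17, which is < ε once |s − 17| < √17·ε.
Take δ = min(17, √17·ε). If 0 < |s − 17| < δ then s > 0 and |√s − √17| < |s − 17|/√17 < ε.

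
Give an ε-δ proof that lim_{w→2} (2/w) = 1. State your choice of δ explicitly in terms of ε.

Let ε > 0 be given. We seek δ > 0 such that 0 < |w − 2| < δ implies |2/w − 1| < ε.
|2/w − 1| = 2·|2 − w|/(2·|w|) = 2|w − 2|/(2|w|).
Require δ ≤ 1 so that |w| > 2 − 1 = 1, hence 2|w| > 2.
Then |2/w − 1| < 2|w − 2|/2, which is < ε when |w − 2| < ε.
Take δ = min(1, ε). Then 0 < |w − 2| < δ gives both |w − 2| < 1 and |w − 2| < ε, so |2/w − 1| < ε.

δ = min(1, ε)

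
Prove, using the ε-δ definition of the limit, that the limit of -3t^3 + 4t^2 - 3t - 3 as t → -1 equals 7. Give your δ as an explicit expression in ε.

Suppose ε > 0. We want δ > 0 such that 0 < |t + 1| < δ implies |(-3t^3 + 4t^2 - 3t - 3) − 7| < ε.
(-3t^3 + 4t^2 - 3t - 3) − 7 = -3t^3 + 4t^2 - 3t - 10 = (t + 1)(-3t^2 + 7t - 10).
So |(-3t^3 + 4t^2 - 3t - 3) − 7| = |t + 1|·|-3t^2 + 7t - 10|.
Assume first that |t + 1| < 1, so |t| < 2. Then |-3t^2 + 7t - 10| ≤ 3·2^2 + 7·2 + 10 = 36.
Hence |(-3t^3 + 4t^2 - 3t - 3) − 7| ≤ 36|t + 1| < ε provided |t + 1| < ε/36.
Take δ = min(1, ε/36). Then 0 < |t + 1| < δ gives both |t + 1| < 1 and |t + 1| < ε/36, so |(-3t^3 + 4t^2 - 3t - 3) − 7| < ε.

δ = min(1, ε/36)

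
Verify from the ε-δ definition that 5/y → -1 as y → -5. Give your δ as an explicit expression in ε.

Suppose ε > 0. We seek δ > 0 such that 0 < |y + 5| < δ implies |5/y + 1| < ε.
|5/y + 1| = 5·|-5 − y|/(5·|y|) = 5|y + 5|/(5|y|).
Require δ ≤ 5/2 so that |y| > 5 − 5/2 = 5/2, hence 5|y| > 25/2.
Then |5/y + 1| < 5|y + 5|/(25/2), which is < ε when |y + 5| < (5/2)ε.
Take δ = min(5/2, (5/2)ε). Then 0 < |y + 5| < δ gives both |y + 5| < 5/2 and |y + 5| < (5/2)ε, so |5/y + 1| < ε.

δ = min(5/2, (5/2)ε)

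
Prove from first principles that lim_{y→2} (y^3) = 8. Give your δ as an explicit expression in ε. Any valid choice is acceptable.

δ = min(1, ε/19)

Let ε > 0. We seek δ > 0 with 0 < |y − 2| < δ ⇒ |y^3 − 8| < ε.
Factor: y^3 − 8 = (y − 2)(y^2 + 2y + 4), so |y^3 − 8| = |y − 2|·|y^2 + 2y + 4|.
Impose δ ≤ 1 so that |y| < 3; then |y^2 + 2y + 4| ≤ 19.
Hence |y^3 − 8| ≤ 19|y − 2|, which is < ε once |y − 2| < ε/19.
Take δ = min(1, ε/19). If 0 < |y − 2| < δ then both bounds hold and |y^3 − 8| ≤ 19|y − 2| < 19·(ε/19) = ε.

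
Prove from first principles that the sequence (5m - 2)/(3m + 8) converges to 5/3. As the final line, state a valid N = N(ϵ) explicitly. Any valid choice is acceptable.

Suppose ϵ > 0. For m ≥ 1, |(5m - 2)/(3m + 8) − (5/3)| = |-46|/(3(3m + 8)) = 46/(3(3m + 8)).
Since 3m + 8 ≥ 3m for m ≥ 1, this is ≤ 46/(3·3m) = (46/9)/m.
So |(5m - 2)/(3m + 8) − (5/3)| < ϵ whenever m > (46/9)/ϵ.
Take N = (46/9)/ϵ. If m > N then |(5m - 2)/(3m + 8) − (5/3)| ≤ (46/9)/m < ϵ.

N = (46/9)/ϵ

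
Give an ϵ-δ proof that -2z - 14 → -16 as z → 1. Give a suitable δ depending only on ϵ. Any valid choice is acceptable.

δ = ϵ/2

Let ϵ > 0. We need δ > 0 so that 0 < |z − 1| < δ implies |(-2z - 14) + 16| < ϵ.
|(-2z - 14) + 16| = |-2z + 2| = 2|z − 1|.
So 2|z − 1| < ϵ exactly when |z − 1| < ϵ/2.
Take δ = ϵ/2. If 0 < |z − 1| < δ then |(-2z - 14) + 16| = 2|z − 1| < 2·(ϵ/2) = ϵ.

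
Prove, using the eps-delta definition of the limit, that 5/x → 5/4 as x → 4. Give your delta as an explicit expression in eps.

Let eps > 0. We seek delta > 0 such that 0 < |x − 4| < delta implies |5/x − (5/4)| < eps.
|5/x − (5/4)| = 5·|4 − x|/(4·|x|) = 5|x − 4|/(4|x|).
Restrict delta ≤ 2. Then |x − 4| < 2 gives |x| > 2, so 4|x| > 8.
Then |5/x − (5/4)| < 5|x − 4|/8, which is < eps when |x − 4| < (8/5)eps.
Take delta = min(2, (8/5)eps). Then 0 < |x − 4| < delta gives both |x − 4| < 2 and |x − 4| < (8/5)eps, so |5/x − (5/4)| < eps.

delta = min(2, (8/5)eps)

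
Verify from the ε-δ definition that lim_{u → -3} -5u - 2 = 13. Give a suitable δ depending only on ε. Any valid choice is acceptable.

Let ε > 0. We need δ > 0 so that 0 < |u + 3| < δ implies |(-5u - 2) − 13| < ε.
|(-5u - 2) − 13| = |-5u - 15| = 5|u + 3|.
So 5|u + 3| < ε exactly when |u + 3| < ε/5.
Choosing δ = ε/5 gives |(-5u - 2) − 13| = 5|u + 3| < ε whenever |u + 3| < δ.

δ = ε/5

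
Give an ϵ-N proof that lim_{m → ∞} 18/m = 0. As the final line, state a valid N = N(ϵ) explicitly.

Fix ϵ > 0. For m ≥ 1, |18/m − 0| = 18/(m) ≤ 18/m.
We need 18/m < ϵ, i.e. m > 18/ϵ.
Take N = 18/ϵ. If m > N then |18/m| ≤ 18/m < ϵ.

N = 18/ϵ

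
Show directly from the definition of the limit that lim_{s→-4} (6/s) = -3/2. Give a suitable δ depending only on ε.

δ = min(2, (4/3)ε)

Let ε > 0. We seek δ > 0 such that 0 < |s + 4| < δ implies |6/s + 3/2| < ε.
|6/s + 3/2| = 6·|-4 − s|/(4·|s|) = 6|s + 4|/(4|s|).
Restrict δ ≤ 2. Then |s + 4| < 2 gives |s| > 2, so 4|s| > 8.
Then |6/s + 3/2| < 6|s + 4|/8, which is < ε when |s + 4| < (4/3)ε.
Take δ = min(2, (4/3)ε). Then 0 < |s + 4| < δ gives both |s + 4| < 2 and |s + 4| < (4/3)ε, so |6/s + 3/2| < ε.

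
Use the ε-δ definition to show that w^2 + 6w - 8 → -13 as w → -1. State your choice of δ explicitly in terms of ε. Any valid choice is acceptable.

δ = min(1, ε/7)

Suppose ε > 0. We want δ > 0 such that 0 < |w + 1| < δ implies |(w^2 + 6w - 8) + 13| < ε.
(w^2 + 6w - 8) + 13 = w^2 + 6w + 5 = (w + 1)(w + 5).
So |(w^2 + 6w - 8) + 13| = |w + 1|·|w + 5|.
Require δ ≤ 1. Then |w + 1| < 1 gives |w| < 2, and by the triangle inequality |w + 5| ≤ 2 + 5 = 7.
Hence |(w^2 + 6w - 8) + 13| ≤ 7|w + 1| < ε provided |w + 1| < ε/7.
Take δ = min(1, ε/7). Then 0 < |w + 1| < δ gives both |w + 1| < 1 and |w + 1| < ε/7, so |(w^2 + 6w - 8) + 13| < ε.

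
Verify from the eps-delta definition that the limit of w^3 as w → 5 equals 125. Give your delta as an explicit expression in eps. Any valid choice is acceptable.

delta = min(2, eps/109)

Let eps > 0 be given. We seek delta > 0 with 0 < |w − 5| < delta ⇒ |w^3 − 125| < eps.
Factor: w^3 − 125 = (w − 5)(w^2 + 5w + 25), so |w^3 − 125| = |w − 5|·|w^2 + 5w + 25|.
Restrict delta ≤ 2. Then |w − 5| < 2 gives |w| < 7, so by the triangle inequality |w^2 + 5w + 25| ≤ 7^2 + 5·7 + 25 = 109.
Hence |w^3 − 125| ≤ 109|w − 5|, which is < eps once |w − 5| < eps/109.
Take delta = min(2, eps/109). If 0 < |w − 5| < delta then both bounds hold and |w^3 − 125| ≤ 109|w − 5| < 109·(eps/109) = eps.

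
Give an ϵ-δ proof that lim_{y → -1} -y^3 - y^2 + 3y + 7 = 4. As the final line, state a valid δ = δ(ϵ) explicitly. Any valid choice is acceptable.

Let ϵ > 0. We want δ > 0 such that 0 < |y + 1| < δ implies |(-y^3 - y^2 + 3y + 7) − 4| < ϵ.
(-y^3 - y^2 + 3y + 7) − 4 = -y^3 - y^2 + 3y + 3 = (y + 1)(-y^2 + 3).
So |(-y^3 - y^2 + 3y + 7) − 4| = |y + 1|·|-y^2 + 3|.
Require δ ≤ 1. Then |y + 1| < 1 gives |y| < 2, and by the triangle inequality |-y^2 + 3| ≤ 2^2 + 3 = 7.
Hence |(-y^3 - y^2 + 3y + 7) − 4| ≤ 7|y + 1| < ϵ provided |y + 1| < ϵ/7.
Choosing δ = min(1, ϵ/7) ensures both conditions, hence |(-y^3 - y^2 + 3y + 7) − 4| < ϵ.

δ = min(1, ϵ/7)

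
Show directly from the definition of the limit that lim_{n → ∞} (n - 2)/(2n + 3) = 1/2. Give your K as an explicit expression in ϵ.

K = (7/4)/ϵ

Let ϵ > 0. For n ≥ 1, |(n - 2)/(2n + 3) − (1/2)| = |-7|/(2(2n + 3)) = 7/(2(2n + 3)).
Since 2n + 3 ≥ 2n for n ≥ 1, this is ≤ 7/(2·2n) = (7/4)/n.
So |(n - 2)/(2n + 3) − (1/2)| < ϵ whenever n > (7/4)/ϵ.
Take K = (7/4)/ϵ. If n > K then |(n - 2)/(2n + 3) − (1/2)| ≤ (7/4)/n < ϵ.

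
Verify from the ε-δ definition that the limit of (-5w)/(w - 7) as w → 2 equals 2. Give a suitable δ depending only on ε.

Fix ε > 0. We want δ > 0 with 0 < |w − 2| < δ ⇒ |(-5w)/(w - 7) − 2| < ε.
Combining over a common denominator, (-5w)/(w - 7) − 2 = [(-5w)·(-5) − (-10)·(w - 7)] / [(-5)·(w - 7)] = 35(w − 2) / ((-5)(w - 7)).
So |(-5w)/(w - 7) − 2| = 35|w − 2| / (5·|w − 7|).
Restrict δ ≤ 5/2. Then |w − 2| < 5/2 gives |w − 7| = |(w − 2) + (-5)| ≥ 5 − 5/2 = 5/2.
Hence |(-5w)/(w - 7) − 2| < 35|w − 2|/(5·(5/2)) = (14/5)|w − 2|, which is < ε once |w − 2| < (5/14)ε.
Take δ = min(5/2, (5/14)ε). Then 0 < |w − 2| < δ forces both bounds, so |(-5w)/(w - 7) − 2| < ε.

δ = min(5/2, (5/14)ε)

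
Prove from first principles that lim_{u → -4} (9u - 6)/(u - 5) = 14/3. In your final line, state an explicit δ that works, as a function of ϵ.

Fix ϵ > 0. We want δ > 0 with 0 < |u + 4| < δ ⇒ |(9u - 6)/(u - 5) − (14/3)| < ϵ.
Combining over a common denominator, (9u - 6)/(u - 5) − (14/3) = [(9u - 6)·(-9) − (-42)·(u - 5)] / [(-9)·(u - 5)] = -39(u + 4) / ((-9)(u - 5)).
So |(9u - 6)/(u - 5) − (14/3)| = 39|u + 4| / (9·|u − 5|).
Restrict δ ≤ 9/2. Then |u + 4| < 9/2 gives |u − 5| = |(u + 4) + (-9)| ≥ 9 − 9/2 = 9/2.
Hence |(9u - 6)/(u - 5) − (14/3)| < 39|u + 4|/(9·(9/2)) = (26/27)|u + 4|, which is < ϵ once |u + 4| < (27/26)ϵ.
Take δ = min(9/2, (27/26)ϵ). Then 0 < |u + 4| < δ forces both bounds, so |(9u - 6)/(u - 5) − (14/3)| < ϵ.

δ = min(9/2, (27/26)ϵ)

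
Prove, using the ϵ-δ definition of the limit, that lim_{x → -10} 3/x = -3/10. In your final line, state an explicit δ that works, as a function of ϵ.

Fix ϵ > 0. We seek δ > 0 such that 0 < |x + 10| < δ implies |3/x + 3/10| < ϵ.
|3/x + 3/10| = 3·|-10 − x|/(10·|x|) = 3|x + 10|/(10|x|).
Require δ ≤ 5 so that |x| > 10 − 5 = 5, hence 10|x| > 50.
Then |3/x + 3/10| < 3|x + 10|/50, which is < ϵ when |x + 10| < (50/3)ϵ.
Take δ = min(5, (50/3)ϵ). Then 0 < |x + 10| < δ gives both |x + 10| < 5 and |x + 10| < (50/3)ϵ, so |3/x + 3/10| < ϵ.

δ = min(5, (50/3)ϵ)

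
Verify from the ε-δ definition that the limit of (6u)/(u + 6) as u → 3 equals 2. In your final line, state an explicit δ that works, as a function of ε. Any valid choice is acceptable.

δ = min(9/2, (9/8)ε)

Suppose ε > 0. We want δ > 0 with 0 < |u − 3| < δ ⇒ |(6u)/(u + 6) − 2| < ε.
Combining over a common denominator, (6u)/(u + 6) − 2 = [(6u)·9 − 18·(u + 6)] / [9·(u + 6)] = 36(u − 3) / (9(u + 6)).
So |(6u)/(u + 6) − 2| = 36|u − 3| / (9·|u + 6|).
Require δ ≤ 9/2, so |u + 6| ≥ |9| − |u − 3| > 9 − 9/2 = 9/2.
Hence |(6u)/(u + 6) − 2| < 36|u − 3|/(9·(9/2)) = (8/9)|u − 3|, which is < ε once |u − 3| < (9/8)ε.
Take δ = min(9/2, (9/8)ε). Then 0 < |u − 3| < δ forces both bounds, so |(6u)/(u + 6) − 2| < ε.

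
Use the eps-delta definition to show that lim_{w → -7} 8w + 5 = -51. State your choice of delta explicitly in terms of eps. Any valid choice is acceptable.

Let eps > 0 be given. We need delta > 0 so that 0 < |w + 7| < delta implies |(8w + 5) + 51| < eps.
|(8w + 5) + 51| = |8w + 56| = 8|w + 7|.
So 8|w + 7| < eps exactly when |w + 7| < eps/8.
Choosing delta = eps/8 gives |(8w + 5) + 51| = 8|w + 7| < eps whenever |w + 7| < delta.

delta = eps/8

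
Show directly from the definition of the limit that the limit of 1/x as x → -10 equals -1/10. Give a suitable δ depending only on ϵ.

δ = min(5, 50ϵ)

Let ϵ > 0. We seek δ > 0 such that 0 < |x + 10| < δ implies |1/x + 1/10| < ϵ.
|1/x + 1/10| = |-10 − x|/(10·|x|) = |x + 10|/(10|x|).
Require δ ≤ 5 so that |x| > 10 − 5 = 5, hence 10|x| > 50.
Then |1/x + 1/10| < |x + 10|/50, which is < ϵ when |x + 10| < 50ϵ.
Take δ = min(5, 50ϵ). Then 0 < |x + 10| < δ gives both |x + 10| < 5 and |x + 10| < 50ϵ, so |1/x + 1/10| < ϵ.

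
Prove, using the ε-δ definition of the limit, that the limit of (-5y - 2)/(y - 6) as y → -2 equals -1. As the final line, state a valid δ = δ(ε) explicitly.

Fix ε > 0. We want δ > 0 with 0 < |y + 2| < δ ⇒ |(-5y - 2)/(y - 6) + 1| < ε.
Combining over a common denominator, (-5y - 2)/(y - 6) + 1 = [(-5y - 2)·(-8) − 8·(y - 6)] / [(-8)·(y - 6)] = 32(y + 2) / ((-8)(y - 6)).
So |(-5y - 2)/(y - 6) + 1| = 32|y + 2| / (8·|y − 6|).
Restrict δ ≤ 4. Then |y + 2| < 4 gives |y − 6| = |(y + 2) + (-8)| ≥ 8 − 4 = 4.
Hence |(-5y - 2)/(y - 6) + 1| < 32|y + 2|/(8·4) = |y + 2|, which is < ε once |y + 2| < ε.
Take δ = min(4, ε). Then 0 < |y + 2| < δ forces both bounds, so |(-5y - 2)/(y - 6) + 1| < ε.

δ = min(4, ε)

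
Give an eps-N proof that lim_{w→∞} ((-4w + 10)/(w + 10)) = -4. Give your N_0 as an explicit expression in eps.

Let eps > 0 be given. We seek N_0 > 0 such that w > N_0 implies |(-4w + 10)/(w + 10) + 4| < eps.
(-4w + 10)/(w + 10) + 4 = ((-4w + 10) − (-4)(w + 10)) / ((w + 10)) = 50/((w + 10)).
For w > 0 we have w + 10 > w, so |(-4w + 10)/(w + 10) + 4| = 50/((w + 10)) < 50/(w) = 50/w.
Thus |(-4w + 10)/(w + 10) + 4| < eps whenever w > 50/eps.
Take N_0 = 50/eps. If w > N_0 then |(-4w + 10)/(w + 10) + 4| < 50/w < eps.

N_0 = 50/eps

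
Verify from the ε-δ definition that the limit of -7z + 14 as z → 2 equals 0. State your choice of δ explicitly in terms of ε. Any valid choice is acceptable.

δ = ε/7

Let ε > 0. We need δ > 0 so that 0 < |z − 2| < δ implies |(-7z + 14)| < ε.
|(-7z + 14)| = |-7z + 14| = 7|z − 2|.
Thus it suffices that |z − 2| < ε/7.
Choosing δ = ε/7 gives |(-7z + 14)| = 7|z − 2| < ε whenever |z − 2| < δ.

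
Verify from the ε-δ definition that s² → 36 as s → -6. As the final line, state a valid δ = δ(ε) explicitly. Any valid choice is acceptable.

Let ε > 0. We seek δ > 0 with 0 < |s + 6| < δ ⇒ |s² − 36| < ε.
Factor: s² − 36 = (s + 6)(s - 6), so |s² − 36| = |s + 6|·|s - 6|.
Restrict δ ≤ 1. Then |s + 6| < 1 gives |s| < 7, so by the triangle inequality |s - 6| ≤ 7 + 6 = 13.
Hence |s² − 36| ≤ 13|s + 6|, which is < ε once |s + 6| < ε/13.
Take δ = min(1, ε/13). If 0 < |s + 6| < δ then both bounds hold and |s² − 36| ≤ 13|s + 6| < 13·(ε/13) = ε.

δ = min(1, ε/13)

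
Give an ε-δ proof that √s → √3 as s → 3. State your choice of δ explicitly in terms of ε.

δ = min(3, √3·ε)

Fix ε > 0. We want δ > 0 such that 0 < |s − 3| < δ implies |√s − √3| < ε.
Rationalise: √s − √3 = (s − 3)/(√s + √3), so |√s − √3| = |s − 3|/(√s + √3).
Restrict δ ≤ 3 so that |s − 3| < 3 forces s > 0, and then √s + √3 > √3.
Hence |√s − √3| < |s − 3|/√3, which is < ε once |s − 3| < √3·ε.
Take δ = min(3, √3·ε). If 0 < |s − 3| < δ then s > 0 and |√s − √3| < |s − 3|/√3 < ε.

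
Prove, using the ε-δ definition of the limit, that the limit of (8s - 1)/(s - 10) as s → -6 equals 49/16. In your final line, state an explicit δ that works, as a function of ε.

Let ε > 0. We want δ > 0 with 0 < |s + 6| < δ ⇒ |(8s - 1)/(s - 10) − (49/16)| < ε.
Combining over a common denominator, (8s - 1)/(s - 10) − (49/16) = [(8s - 1)·(-16) − (-49)·(s - 10)] / [(-16)·(s - 10)] = -79(s + 6) / ((-16)(s - 10)).
So |(8s - 1)/(s - 10) − (49/16)| = 79|s + 6| / (16·|s − 10|).
Require δ ≤ 8, so |s − 10| ≥ |-16| − |s + 6| > 16 − 8 = 8.
Hence |(8s - 1)/(s - 10) − (49/16)| < 79|s + 6|/(16·8) = (79/128)|s + 6|, which is < ε once |s + 6| < (128/79)ε.
Take δ = min(8, (128/79)ε). Then 0 < |s + 6| < δ forces both bounds, so |(8s - 1)/(s - 10) − (49/16)| < ε.

δ = min(8, (128/79)ε)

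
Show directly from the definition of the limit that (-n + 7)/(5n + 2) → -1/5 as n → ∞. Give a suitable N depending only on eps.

N = (37/25)/eps

Suppose eps > 0. For n ≥ 1, |(-n + 7)/(5n + 2) + 1/5| = |37|/(5(5n + 2)) = 37/(5(5n + 2)).
Since 5n + 2 ≥ 5n for n ≥ 1, this is ≤ 37/(5·5n) = (37/25)/n.
So |(-n + 7)/(5n + 2) + 1/5| < eps whenever n > (37/25)/eps.
Take N = (37/25)/eps. If n > N then |(-n + 7)/(5n + 2) + 1/5| ≤ (37/25)/n < eps.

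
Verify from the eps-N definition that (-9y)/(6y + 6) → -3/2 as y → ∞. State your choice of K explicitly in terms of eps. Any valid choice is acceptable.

Let eps > 0 be given. We seek K > 0 such that y > K implies |(-9y)/(6y + 6) + 3/2| < eps.
(-9y)/(6y + 6) + 3/2 = (6(-9y) − (-9)(6y + 6)) / (6(6y + 6)) = 54/(6(6y + 6)).
For y > 0 we have 6y + 6 > 6y, so |(-9y)/(6y + 6) + 3/2| = 54/(6(6y + 6)) < 54/(6·6y) = (3/2)/y.
Thus |(-9y)/(6y + 6) + 3/2| < eps whenever y > (3/2)/eps.
Take K = (3/2)/eps. If y > K then |(-9y)/(6y + 6) + 3/2| < (3/2)/y < eps.

K = (3/2)/eps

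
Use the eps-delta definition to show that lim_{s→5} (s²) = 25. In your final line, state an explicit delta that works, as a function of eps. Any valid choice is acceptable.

delta = min(1, eps/11)

Fix eps > 0. We seek delta > 0 with 0 < |s − 5| < delta ⇒ |s² − 25| < eps.
Factor: s² − 25 = (s − 5)(s + 5), so |s² − 25| = |s − 5|·|s + 5|.
Restrict delta ≤ 1. Then |s − 5| < 1 gives |s| < 6, so by the triangle inequality |s + 5| ≤ 6 + 5 = 11.
Hence |s² − 25| ≤ 11|s − 5|, which is < eps once |s − 5| < eps/11.
Take delta = min(1, eps/11). If 0 < |s − 5| < delta then both bounds hold and |s² − 25| ≤ 11|s − 5| < 11·(eps/11) = eps.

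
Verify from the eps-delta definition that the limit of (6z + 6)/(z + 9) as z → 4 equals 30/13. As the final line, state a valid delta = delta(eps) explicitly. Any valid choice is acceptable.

delta = min(13/2, (169/96)eps)

Fix eps > 0. We want delta > 0 with 0 < |z − 4| < delta ⇒ |(6z + 6)/(z + 9) − (30/13)| < eps.
Combining over a common denominator, (6z + 6)/(z + 9) − (30/13) = [(6z + 6)·13 − 30·(z + 9)] / [13·(z + 9)] = 48(z − 4) / (13(z + 9)).
So |(6z + 6)/(z + 9) − (30/13)| = 48|z − 4| / (13·|z + 9|).
Restrict delta ≤ 13/2. Then |z − 4| < 13/2 gives |z + 9| = |(z − 4) + 13| ≥ 13 − 13/2 = 13/2.
Hence |(6z + 6)/(z + 9) − (30/13)| < 48|z − 4|/(13·(13/2)) = (96/169)|z − 4|, which is < eps once |z − 4| < (169/96)eps.
Take delta = min(13/2, (169/96)eps). Then 0 < |z − 4| < delta forces both bounds, so |(6z + 6)/(z + 9) − (30/13)| < eps.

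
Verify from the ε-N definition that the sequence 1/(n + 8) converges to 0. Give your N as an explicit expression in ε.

Suppose ε > 0. For n ≥ 1, |1/(n + 8) − 0| = 1/(n + 8) ≤ 1/n.
We need 1/n < ε, i.e. n > 1/ε.
Take N = 1/ε. If n > N then |1/(n + 8)| ≤ 1/n < ε.

N = 1/ε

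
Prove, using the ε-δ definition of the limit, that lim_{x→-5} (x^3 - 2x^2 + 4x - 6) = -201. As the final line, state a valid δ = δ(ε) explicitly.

δ = min(2, ε/137)

Let ε > 0 be given. We want δ > 0 such that 0 < |x + 5| < δ implies |(x^3 - 2x^2 + 4x - 6) + 201| < ε.
(x^3 - 2x^2 + 4x - 6) + 201 = x^3 - 2x^2 + 4x + 195 = (x + 5)(x^2 - 7x + 39).
So |(x^3 - 2x^2 + 4x - 6) + 201| = |x + 5|·|x^2 - 7x + 39|.
Assume first that |x + 5| < 2, so |x| < 7. Then |x^2 - 7x + 39| ≤ 7^2 + 7·7 + 39 = 137.
Hence |(x^3 - 2x^2 + 4x - 6) + 201| ≤ 137|x + 5| < ε provided |x + 5| < ε/137.
Take δ = min(2, ε/137). Then 0 < |x + 5| < δ gives both |x + 5| < 2 and |x + 5| < ε/137, so |(x^3 - 2x^2 + 4x - 6) + 201| < ε.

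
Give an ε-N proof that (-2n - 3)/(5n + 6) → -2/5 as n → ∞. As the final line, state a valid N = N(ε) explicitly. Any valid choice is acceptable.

Suppose ε > 0. For n ≥ 1, |(-2n - 3)/(5n + 6) + 2/5| = |-3|/(5(5n + 6)) = 3/(5(5n + 6)).
Since 5n + 6 ≥ 5n for n ≥ 1, this is ≤ 3/(5·5n) = (3/25)/n.
So |(-2n - 3)/(5n + 6) + 2/5| < ε whenever n > (3/25)/ε.
Take N = (3/25)/ε. If n > N then |(-2n - 3)/(5n + 6) + 2/5| ≤ (3/25)/n < ε.

N = (3/25)/ε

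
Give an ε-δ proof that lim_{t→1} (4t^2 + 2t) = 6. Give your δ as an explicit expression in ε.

δ = min(2, ε/18)

Let ε > 0. We want δ > 0 such that 0 < |t − 1| < δ implies |(4t^2 + 2t) − 6| < ε.
(4t^2 + 2t) − 6 = 4t^2 + 2t - 6 = (t − 1)(4t + 6).
So |(4t^2 + 2t) − 6| = |t − 1|·|4t + 6|.
Require δ ≤ 2. Then |t − 1| < 2 gives |t| < 3, and by the triangle inequality |4t + 6| ≤ 4·3 + 6 = 18.
Hence |(4t^2 + 2t) − 6| ≤ 18|t − 1| < ε provided |t − 1| < ε/18.
Take δ = min(2, ε/18). Then 0 < |t − 1| < δ gives both |t − 1| < 2 and |t − 1| < ε/18, so |(4t^2 + 2t) − 6| < ε.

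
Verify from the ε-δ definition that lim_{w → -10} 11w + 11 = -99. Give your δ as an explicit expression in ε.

Suppose ε > 0. We need δ > 0 so that 0 < |w + 10| < δ implies |(11w + 11) + 99| < ε.
|(11w + 11) + 99| = |11w + 110| = 11|w + 10|.
Thus it suffices that |w + 10| < ε/11.
Choosing δ = ε/11 gives |(11w + 11) + 99| = 11|w + 10| < ε whenever |w + 10| < δ.

δ = ε/11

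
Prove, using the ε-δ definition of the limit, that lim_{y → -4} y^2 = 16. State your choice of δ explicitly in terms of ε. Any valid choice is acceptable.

δ = min(2, ε/10)

Suppose ε > 0. We seek δ > 0 with 0 < |y + 4| < δ ⇒ |y^2 − 16| < ε.
Factor: y^2 − 16 = (y + 4)(y - 4), so |y^2 − 16| = |y + 4|·|y - 4|.
Restrict δ ≤ 2. Then |y + 4| < 2 gives |y| < 6, so by the triangle inequality |y - 4| ≤ 6 + 4 = 10.
Hence |y^2 − 16| ≤ 10|y + 4|, which is < ε once |y + 4| < ε/10.
Take δ = min(2, ε/10). If 0 < |y + 4| < δ then both bounds hold and |y^2 − 16| ≤ 10|y + 4| < 10·(ε/10) = ε.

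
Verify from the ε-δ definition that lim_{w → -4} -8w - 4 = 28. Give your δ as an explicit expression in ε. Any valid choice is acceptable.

Let ε > 0 be given. We need δ > 0 so that 0 < |w + 4| < δ implies |(-8w - 4) − 28| < ε.
|(-8w - 4) − 28| = |-8w - 32| = 8|w + 4|.
So 8|w + 4| < ε exactly when |w + 4| < ε/8.
Choosing δ = ε/8 gives |(-8w - 4) − 28| = 8|w + 4| < ε whenever |w + 4| < δ.

δ = ε/8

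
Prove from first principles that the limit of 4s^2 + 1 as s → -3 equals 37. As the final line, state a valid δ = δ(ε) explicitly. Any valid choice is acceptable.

δ = min(2, ε/32)

Fix ε > 0. We want δ > 0 such that 0 < |s + 3| < δ implies |(4s^2 + 1) − 37| < ε.
(4s^2 + 1) − 37 = 4s^2 - 36 = (s + 3)(4s - 12).
So |(4s^2 + 1) − 37| = |s + 3|·|4s - 12|.
Require δ ≤ 2. Then |s + 3| < 2 gives |s| < 5, and by the triangle inequality |4s - 12| ≤ 4·5 + 12 = 32.
Hence |(4s^2 + 1) − 37| ≤ 32|s + 3| < ε provided |s + 3| < ε/32.
Choosing δ = min(2, ε/32) ensures both conditions, hence |(4s^2 + 1) − 37| < ε.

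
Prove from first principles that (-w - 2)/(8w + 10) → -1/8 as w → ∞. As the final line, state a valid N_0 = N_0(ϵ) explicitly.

N_0 = (3/32)/ϵ

Suppose ϵ > 0. We seek N_0 > 0 such that w > N_0 implies |(-w - 2)/(8w + 10) + 1/8| < ϵ.
(-w - 2)/(8w + 10) + 1/8 = (8(-w - 2) − (-1)(8w + 10)) / (8(8w + 10)) = -6/(8(8w + 10)).
For w > 0 we have 8w + 10 > 8w, so |(-w - 2)/(8w + 10) + 1/8| = 6/(8(8w + 10)) < 6/(8·8w) = (3/32)/w.
Thus |(-w - 2)/(8w + 10) + 1/8| < ϵ whenever w > (3/32)/ϵ.
Take N_0 = (3/32)/ϵ. If w > N_0 then |(-w - 2)/(8w + 10) + 1/8| < (3/32)/w < ϵ.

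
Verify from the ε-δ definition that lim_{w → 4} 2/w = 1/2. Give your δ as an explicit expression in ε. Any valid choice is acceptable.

Let ε > 0 be given. We seek δ > 0 such that 0 < |w − 4| < δ implies |2/w − (1/2)| < ε.
|2/w − (1/2)| = 2·|4 − w|/(4·|w|) = 2|w − 4|/(4|w|).
Require δ ≤ 2 so that |w| > 4 − 2 = 2, hence 4|w| > 8.
Then |2/w − (1/2)| < 2|w − 4|/8, which is < ε when |w − 4| < 4ε.
Take δ = min(2, 4ε). Then 0 < |w − 4| < δ gives both |w − 4| < 2 and |w − 4| < 4ε, so |2/w − (1/2)| < ε.

δ = min(2, 4ε)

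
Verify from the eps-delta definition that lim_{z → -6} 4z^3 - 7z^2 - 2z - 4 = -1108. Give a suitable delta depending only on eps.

Let eps > 0 be given. We want delta > 0 such that 0 < |z + 6| < delta implies |(4z^3 - 7z^2 - 2z - 4) + 1108| < eps.
(4z^3 - 7z^2 - 2z - 4) + 1108 = 4z^3 - 7z^2 - 2z + 1104 = (z + 6)(4z^2 - 31z + 184).
So |(4z^3 - 7z^2 - 2z - 4) + 1108| = |z + 6|·|4z^2 - 31z + 184|.
Assume first that |z + 6| < 2, so |z| < 8. Then |4z^2 - 31z + 184| ≤ 4·8^2 + 31·8 + 184 = 688.
Hence |(4z^3 - 7z^2 - 2z - 4) + 1108| ≤ 688|z + 6| < eps provided |z + 6| < eps/688.
Take delta = min(2, eps/688). Then 0 < |z + 6| < delta gives both |z + 6| < 2 and |z + 6| < eps/688, so |(4z^3 - 7z^2 - 2z - 4) + 1108| < eps.

delta = min(2, eps/688)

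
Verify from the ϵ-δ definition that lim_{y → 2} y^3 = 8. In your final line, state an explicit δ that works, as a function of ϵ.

Fix ϵ > 0. We seek δ > 0 with 0 < |y − 2| < δ ⇒ |y^3 − 8| < ϵ.
Factor: y^3 − 8 = (y − 2)(y^2 + 2y + 4), so |y^3 − 8| = |y − 2|·|y^2 + 2y + 4|.
Restrict δ ≤ 2. Then |y − 2| < 2 gives |y| < 4, so by the triangle inequality |y^2 + 2y + 4| ≤ 4^2 + 2·4 + 4 = 28.
Hence |y^3 − 8| ≤ 28|y − 2|, which is < ϵ once |y − 2| < ϵ/28.
Take δ = min(2, ϵ/28). If 0 < |y − 2| < δ then both bounds hold and |y^3 − 8| ≤ 28|y − 2| < 28·(ϵ/28) = ϵ.

δ = min(2, ϵ/28)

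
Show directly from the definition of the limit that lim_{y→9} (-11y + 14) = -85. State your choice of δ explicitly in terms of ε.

Let ε > 0. We need δ > 0 so that 0 < |y − 9| < δ implies |(-11y + 14) + 85| < ε.
|(-11y + 14) + 85| = |-11y + 99| = 11|y − 9|.
Thus it suffices that |y − 9| < ε/11.
Choosing δ = ε/11 gives |(-11y + 14) + 85| = 11|y − 9| < ε whenever |y − 9| < δ.

δ = ε/11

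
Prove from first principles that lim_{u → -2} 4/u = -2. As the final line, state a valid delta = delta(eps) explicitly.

delta = min(1, (1/2)eps)

Suppose eps > 0. We seek delta > 0 such that 0 < |u + 2| < delta implies |4/u + 2| < eps.
|4/u + 2| = 4·|-2 − u|/(2·|u|) = 4|u + 2|/(2|u|).
Restrict delta ≤ 1. Then |u + 2| < 1 gives |u| > 1, so 2|u| > 2.
Then |4/u + 2| < 4|u + 2|/2, which is < eps when |u + 2| < (1/2)eps.
Take delta = min(1, (1/2)eps). Then 0 < |u + 2| < delta gives both |u + 2| < 1 and |u + 2| < (1/2)eps, so |4/u + 2| < eps.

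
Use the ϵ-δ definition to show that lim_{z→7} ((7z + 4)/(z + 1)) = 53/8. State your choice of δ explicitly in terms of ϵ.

Suppose ϵ > 0. We want δ > 0 with 0 < |z − 7| < δ ⇒ |(7z + 4)/(z + 1) − (53/8)| < ϵ.
Combining over a common denominator, (7z + 4)/(z + 1) − (53/8) = [(7z + 4)·8 − 53·(z + 1)] / [8·(z + 1)] = 3(z − 7) / (8(z + 1)).
So |(7z + 4)/(z + 1) − (53/8)| = 3|z − 7| / (8·|z + 1|).
Require δ ≤ 4, so |z + 1| ≥ |8| − |z − 7| > 8 − 4 = 4.
Hence |(7z + 4)/(z + 1) − (53/8)| < 3|z − 7|/(8·4) = (3/32)|z − 7|, which is < ϵ once |z − 7| < (32/3)ϵ.
Take δ = min(4, (32/3)ϵ). Then 0 < |z − 7| < δ forces both bounds, so |(7z + 4)/(z + 1) − (53/8)| < ϵ.

δ = min(4, (32/3)ϵ)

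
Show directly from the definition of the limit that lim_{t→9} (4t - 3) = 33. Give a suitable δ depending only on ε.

Let ε > 0 be given. We need δ > 0 so that 0 < |t − 9| < δ implies |(4t - 3) − 33| < ε.
Since (4t - 3) − 33 = 4(t − 9), we have |(4t - 3) − 33| = 4|t − 9|.
So 4|t − 9| < ε exactly when |t − 9| < ε/4.
Take δ = ε/4. If 0 < |t − 9| < δ then |(4t - 3) − 33| = 4|t − 9| < 4·(ε/4) = ε.

δ = ε/4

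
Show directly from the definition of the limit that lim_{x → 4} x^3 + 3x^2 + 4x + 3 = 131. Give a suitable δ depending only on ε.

δ = min(2, ε/110)

Let ε > 0 be given. We want δ > 0 such that 0 < |x − 4| < δ implies |(x^3 + 3x^2 + 4x + 3) − 131| < ε.
(x^3 + 3x^2 + 4x + 3) − 131 = x^3 + 3x^2 + 4x - 128 = (x − 4)(x^2 + 7x + 32).
So |(x^3 + 3x^2 + 4x + 3) − 131| = |x − 4|·|x^2 + 7x + 32|.
Assume first that |x − 4| < 2, so |x| < 6. Then |x^2 + 7x + 32| ≤ 6^2 + 7·6 + 32 = 110.
Hence |(x^3 + 3x^2 + 4x + 3) − 131| ≤ 110|x − 4| < ε provided |x − 4| < ε/110.
Choosing δ = min(2, ε/110) ensures both conditions, hence |(x^3 + 3x^2 + 4x + 3) − 131| < ε.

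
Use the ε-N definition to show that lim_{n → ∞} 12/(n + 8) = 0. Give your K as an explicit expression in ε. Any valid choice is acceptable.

K = 12/ε

Fix ε > 0. For n ≥ 1, |12/(n + 8) − 0| = 12/(n + 8) ≤ 12/n.
We need 12/n < ε, i.e. n > 12/ε.
Take K = 12/ε. If n > K then |12/(n + 8)| ≤ 12/n < ε.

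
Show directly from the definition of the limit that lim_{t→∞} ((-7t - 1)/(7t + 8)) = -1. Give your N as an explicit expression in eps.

Let eps > 0. We seek N > 0 such that t > N implies |(-7t - 1)/(7t + 8) + 1| < eps.
(-7t - 1)/(7t + 8) + 1 = (7(-7t - 1) − (-7)(7t + 8)) / (7(7t + 8)) = 49/(7(7t + 8)).
For t > 0 we have 7t + 8 > 7t, so |(-7t - 1)/(7t + 8) + 1| = 49/(7(7t + 8)) < 49/(7·7t) = 1/t.
Thus |(-7t - 1)/(7t + 8) + 1| < eps whenever t > 1/eps.
Take N = 1/eps. If t > N then |(-7t - 1)/(7t + 8) + 1| < 1/t < eps.

N = 1/eps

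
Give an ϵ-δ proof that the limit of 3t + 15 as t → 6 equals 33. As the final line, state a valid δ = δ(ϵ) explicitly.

δ = ϵ/3

Suppose ϵ > 0. We need δ > 0 so that 0 < |t − 6| < δ implies |(3t + 15) − 33| < ϵ.
Since (3t + 15) − 33 = 3(t − 6), we have |(3t + 15) − 33| = 3|t − 6|.
Thus it suffices that |t − 6| < ϵ/3.
Take δ = ϵ/3. If 0 < |t − 6| < δ then |(3t + 15) − 33| = 3|t − 6| < 3·(ϵ/3) = ϵ.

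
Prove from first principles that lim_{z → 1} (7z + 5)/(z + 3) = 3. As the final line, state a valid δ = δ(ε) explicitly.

Let ε > 0 be given. We want δ > 0 with 0 < |z − 1| < δ ⇒ |(7z + 5)/(z + 3) − 3| < ε.
Combining over a common denominator, (7z + 5)/(z + 3) − 3 = [(7z + 5)·4 − 12·(z + 3)] / [4·(z + 3)] = 16(z − 1) / (4(z + 3)).
So |(7z + 5)/(z + 3) − 3| = 16|z − 1| / (4·|z + 3|).
Restrict δ ≤ 2. Then |z − 1| < 2 gives |z + 3| = |(z − 1) + 4| ≥ 4 − 2 = 2.
Hence |(7z + 5)/(z + 3) − 3| < 16|z − 1|/(4·2) = 2|z − 1|, which is < ε once |z − 1| < (1/2)ε.
Take δ = min(2, (1/2)ε). Then 0 < |z − 1| < δ forces both bounds, so |(7z + 5)/(z + 3) − 3| < ε.

δ = min(2, (1/2)ε)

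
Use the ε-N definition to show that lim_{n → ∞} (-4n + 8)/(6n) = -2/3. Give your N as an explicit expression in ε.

N = (4/3)/ε

Suppose ε > 0. For n ≥ 1, |(-4n + 8)/(6n) + 2/3| = |48|/(6(6n)) = 48/(6(6n)).
Since 6n ≥ 6n for n ≥ 1, this is ≤ 48/(6·6n) = (4/3)/n.
So |(-4n + 8)/(6n) + 2/3| < ε whenever n > (4/3)/ε.
Take N = (4/3)/ε. If n > N then |(-4n + 8)/(6n) + 2/3| ≤ (4/3)/n < ε.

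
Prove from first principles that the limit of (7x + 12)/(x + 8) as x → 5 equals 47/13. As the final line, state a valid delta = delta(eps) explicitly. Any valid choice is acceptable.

delta = min(13/2, (169/88)eps)

Let eps > 0 be given. We want delta > 0 with 0 < |x − 5| < delta ⇒ |(7x + 12)/(x + 8) − (47/13)| < eps.
Combining over a common denominator, (7x + 12)/(x + 8) − (47/13) = [(7x + 12)·13 − 47·(x + 8)] / [13·(x + 8)] = 44(x − 5) / (13(x + 8)).
So |(7x + 12)/(x + 8) − (47/13)| = 44|x − 5| / (13·|x + 8|).
Restrict delta ≤ 13/2. Then |x − 5| < 13/2 gives |x + 8| = |(x − 5) + 13| ≥ 13 − 13/2 = 13/2.
Hence |(7x + 12)/(x + 8) − (47/13)| < 44|x − 5|/(13·(13/2)) = (88/169)|x − 5|, which is < eps once |x − 5| < (169/88)eps.
Take delta = min(13/2, (169/88)eps). Then 0 < |x − 5| < delta forces both bounds, so |(7x + 12)/(x + 8) − (47/13)| < eps.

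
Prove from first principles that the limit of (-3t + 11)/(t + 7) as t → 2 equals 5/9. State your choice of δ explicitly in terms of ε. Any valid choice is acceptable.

Let ε > 0. We want δ > 0 with 0 < |t − 2| < δ ⇒ |(-3t + 11)/(t + 7) − (5/9)| < ε.
Combining over a common denominator, (-3t + 11)/(t + 7) − (5/9) = [(-3t + 11)·9 − 5·(t + 7)] / [9·(t + 7)] = -32(t − 2) / (9(t + 7)).
So |(-3t + 11)/(t + 7) − (5/9)| = 32|t − 2| / (9·|t + 7|).
Restrict δ ≤ 9/2. Then |t − 2| < 9/2 gives |t + 7| = |(t − 2) + 9| ≥ 9 − 9/2 = 9/2.
Hence |(-3t + 11)/(t + 7) − (5/9)| < 32|t − 2|/(9·(9/2)) = (64/81)|t − 2|, which is < ε once |t − 2| < (81/64)ε.
Take δ = min(9/2, (81/64)ε). Then 0 < |t − 2| < δ forces both bounds, so |(-3t + 11)/(t + 7) − (5/9)| < ε.

δ = min(9/2, (81/64)ε)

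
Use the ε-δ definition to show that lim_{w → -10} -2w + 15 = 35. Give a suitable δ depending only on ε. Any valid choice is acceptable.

δ = ε/2

Fix ε > 0. We need δ > 0 so that 0 < |w + 10| < δ implies |(-2w + 15) − 35| < ε.
Since (-2w + 15) − 35 = -2(w + 10), we have |(-2w + 15) − 35| = 2|w + 10|.
So 2|w + 10| < ε exactly when |w + 10| < ε/2.
Take δ = ε/2. If 0 < |w + 10| < δ then |(-2w + 15) − 35| = 2|w + 10| < 2·(ε/2) = ε.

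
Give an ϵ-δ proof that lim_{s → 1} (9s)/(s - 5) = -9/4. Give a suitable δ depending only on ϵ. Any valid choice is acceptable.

δ = min(2, (8/45)ϵ)

Let ϵ > 0 be given. We want δ > 0 with 0 < |s − 1| < δ ⇒ |(9s)/(s - 5) + 9/4| < ϵ.
Combining over a common denominator, (9s)/(s - 5) + 9/4 = [(9s)·(-4) − 9·(s - 5)] / [(-4)·(s - 5)] = -45(s − 1) / ((-4)(s - 5)).
So |(9s)/(s - 5) + 9/4| = 45|s − 1| / (4·|s − 5|).
Require δ ≤ 2, so |s − 5| ≥ |-4| − |s − 1| > 4 − 2 = 2.
Hence |(9s)/(s - 5) + 9/4| < 45|s − 1|/(4·2) = (45/8)|s − 1|, which is < ϵ once |s − 1| < (8/45)ϵ.
Take δ = min(2, (8/45)ϵ). Then 0 < |s − 1| < δ forces both bounds, so |(9s)/(s - 5) + 9/4| < ϵ.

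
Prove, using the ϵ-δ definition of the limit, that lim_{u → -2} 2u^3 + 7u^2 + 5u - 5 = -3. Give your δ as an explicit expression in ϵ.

δ = min(1, ϵ/28)

Suppose ϵ > 0. We want δ > 0 such that 0 < |u + 2| < δ implies |(2u^3 + 7u^2 + 5u - 5) + 3| < ϵ.
(2u^3 + 7u^2 + 5u - 5) + 3 = 2u^3 + 7u^2 + 5u - 2 = (u + 2)(2u^2 + 3u - 1).
So |(2u^3 + 7u^2 + 5u - 5) + 3| = |u + 2|·|2u^2 + 3u - 1|.
Require δ ≤ 1. Then |u + 2| < 1 gives |u| < 3, and by the triangle inequality |2u^2 + 3u - 1| ≤ 2·3^2 + 3·3 + 1 = 28.
Hence |(2u^3 + 7u^2 + 5u - 5) + 3| ≤ 28|u + 2| < ϵ provided |u + 2| < ϵ/28.
Choosing δ = min(1, ϵ/28) ensures both conditions, hence |(2u^3 + 7u^2 + 5u - 5) + 3| < ϵ.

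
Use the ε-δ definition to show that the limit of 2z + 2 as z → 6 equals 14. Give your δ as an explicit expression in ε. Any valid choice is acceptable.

δ = ε/2

Let ε > 0 be given. We need δ > 0 so that 0 < |z − 6| < δ implies |(2z + 2) − 14| < ε.
|(2z + 2) − 14| = |2z - 12| = 2|z − 6|.
So 2|z − 6| < ε exactly when |z − 6| < ε/2.
Choosing δ = ε/2 gives |(2z + 2) − 14| = 2|z − 6| < ε whenever |z − 6| < δ.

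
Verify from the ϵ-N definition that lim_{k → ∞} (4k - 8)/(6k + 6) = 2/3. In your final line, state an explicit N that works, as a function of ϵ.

Let ϵ > 0 be given. For k ≥ 1, |(4k - 8)/(6k + 6) − (2/3)| = |-72|/(6(6k + 6)) = 72/(6(6k + 6)).
Since 6k + 6 ≥ 6k for k ≥ 1, this is ≤ 72/(6·6k) = 2/k.
So |(4k - 8)/(6k + 6) − (2/3)| < ϵ whenever k > 2/ϵ.
Take N = 2/ϵ. If k > N then |(4k - 8)/(6k + 6) − (2/3)| ≤ 2/k < ϵ.

N = 2/ϵ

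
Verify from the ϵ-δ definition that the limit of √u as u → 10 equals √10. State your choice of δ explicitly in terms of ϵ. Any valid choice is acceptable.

δ = min(10, √10·ϵ)

Let ϵ > 0 be given. We want δ > 0 such that 0 < |u − 10| < δ implies |√u − √10| < ϵ.
Rationalise: √u − √10 = (u − 10)/(√u + √10), so |√u − √10| = |u − 10|/(√u + √10).
Restrict δ ≤ 10 so that |u − 10| < 10 forces u > 0, and then √u + √10 > √10.
Hence |√u − √10| < |u − 10|/√10, which is < ϵ once |u − 10| < √10·ϵ.
Take δ = min(10, √10·ϵ). If 0 < |u − 10| < δ then u > 0 and |√u − √10| < |u − 10|/√10 < ϵ.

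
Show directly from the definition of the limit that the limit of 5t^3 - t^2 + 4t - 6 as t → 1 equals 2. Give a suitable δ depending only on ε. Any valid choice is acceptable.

δ = min(1, ε/36)

Let ε > 0. We want δ > 0 such that 0 < |t − 1| < δ implies |(5t^3 - t^2 + 4t - 6) − 2| < ε.
(5t^3 - t^2 + 4t - 6) − 2 = 5t^3 - t^2 + 4t - 8 = (t − 1)(5t^2 + 4t + 8).
So |(5t^3 - t^2 + 4t - 6) − 2| = |t − 1|·|5t^2 + 4t + 8|.
Assume first that |t − 1| < 1, so |t| < 2. Then |5t^2 + 4t + 8| ≤ 5·2^2 + 4·2 + 8 = 36.
Hence |(5t^3 - t^2 + 4t - 6) − 2| ≤ 36|t − 1| < ε provided |t − 1| < ε/36.
Take δ = min(1, ε/36). Then 0 < |t − 1| < δ gives both |t − 1| < 1 and |t − 1| < ε/36, so |(5t^3 - t^2 + 4t - 6) − 2| < ε.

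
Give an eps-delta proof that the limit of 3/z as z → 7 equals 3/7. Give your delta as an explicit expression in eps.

delta = min(7/2, (49/6)eps)

Suppose eps > 0. We seek delta > 0 such that 0 < |z − 7| < delta implies |3/z − (3/7)| < eps.
|3/z − (3/7)| = 3·|7 − z|/(7·|z|) = 3|z − 7|/(7|z|).
Restrict delta ≤ 7/2. Then |z − 7| < 7/2 gives |z| > 7/2, so 7|z| > 49/2.
Then |3/z − (3/7)| < 3|z − 7|/(49/2), which is < eps when |z − 7| < (49/6)eps.
Take delta = min(7/2, (49/6)eps). Then 0 < |z − 7| < delta gives both |z − 7| < 7/2 and |z − 7| < (49/6)eps, so |3/z − (3/7)| < eps.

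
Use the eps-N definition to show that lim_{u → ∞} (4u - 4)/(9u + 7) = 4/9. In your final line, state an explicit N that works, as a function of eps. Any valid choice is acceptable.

Fix eps > 0. We seek N > 0 such that u > N implies |(4u - 4)/(9u + 7) − (4/9)| < eps.
(4u - 4)/(9u + 7) − (4/9) = (9(4u - 4) − 4(9u + 7)) / (9(9u + 7)) = -64/(9(9u + 7)).
For u > 0 we have 9u + 7 > 9u, so |(4u - 4)/(9u + 7) − (4/9)| = 64/(9(9u + 7)) < 64/(9·9u) = (64/81)/u.
Thus |(4u - 4)/(9u + 7) − (4/9)| < eps whenever u > (64/81)/eps.
Take N = (64/81)/eps. If u > N then |(4u - 4)/(9u + 7) − (4/9)| < (64/81)/u < eps.

N = (64/81)/eps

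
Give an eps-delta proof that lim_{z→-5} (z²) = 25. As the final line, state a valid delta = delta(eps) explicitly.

delta = min(2, eps/12)

Let eps > 0 be given. We seek delta > 0 with 0 < |z + 5| < delta ⇒ |z² − 25| < eps.
Factor: z² − 25 = (z + 5)(z - 5), so |z² − 25| = |z + 5|·|z - 5|.
Restrict delta ≤ 2. Then |z + 5| < 2 gives |z| < 7, so by the triangle inequality |z - 5| ≤ 7 + 5 = 12.
Hence |z² − 25| ≤ 12|z + 5|, which is < eps once |z + 5| < eps/12.
Take delta = min(2, eps/12). If 0 < |z + 5| < delta then both bounds hold and |z² − 25| ≤ 12|z + 5| < 12·(eps/12) = eps.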